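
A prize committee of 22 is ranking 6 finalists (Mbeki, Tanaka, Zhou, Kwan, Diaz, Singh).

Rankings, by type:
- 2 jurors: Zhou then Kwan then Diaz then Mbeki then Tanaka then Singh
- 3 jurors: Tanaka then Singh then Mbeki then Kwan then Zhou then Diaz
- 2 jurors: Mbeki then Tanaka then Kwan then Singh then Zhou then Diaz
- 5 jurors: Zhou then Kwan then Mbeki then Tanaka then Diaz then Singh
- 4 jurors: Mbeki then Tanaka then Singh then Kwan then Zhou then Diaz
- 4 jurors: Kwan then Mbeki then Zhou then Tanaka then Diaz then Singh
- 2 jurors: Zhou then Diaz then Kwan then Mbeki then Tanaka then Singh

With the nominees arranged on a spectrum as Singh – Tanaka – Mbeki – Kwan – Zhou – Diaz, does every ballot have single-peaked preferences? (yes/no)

yes

Axis positions: Singh=1, Tanaka=2, Mbeki=3, Kwan=4, Zhou=5, Diaz=6.
Type 1 (peak Zhou at position 5): ranking walks positions 5-4-6-3-2-1, expanding outward from the peak — single-peaked.
Type 2 (peak Tanaka at position 2): ranking walks positions 2-1-3-4-5-6, expanding outward from the peak — single-peaked.
Type 3 (peak Mbeki at position 3): ranking walks positions 3-2-4-1-5-6, expanding outward from the peak — single-peaked.
Type 4 (peak Zhou at position 5): ranking walks positions 5-4-3-2-6-1, expanding outward from the peak — single-peaked.
Type 5 (peak Mbeki at position 3): ranking walks positions 3-2-1-4-5-6, expanding outward from the peak — single-peaked.
Type 6 (peak Kwan at position 4): ranking walks positions 4-3-5-2-6-1, expanding outward from the peak — single-peaked.
Type 7 (peak Zhou at position 5): ranking walks positions 5-6-4-3-2-1, expanding outward from the peak — single-peaked.
Every ranking is single-peaked on this axis.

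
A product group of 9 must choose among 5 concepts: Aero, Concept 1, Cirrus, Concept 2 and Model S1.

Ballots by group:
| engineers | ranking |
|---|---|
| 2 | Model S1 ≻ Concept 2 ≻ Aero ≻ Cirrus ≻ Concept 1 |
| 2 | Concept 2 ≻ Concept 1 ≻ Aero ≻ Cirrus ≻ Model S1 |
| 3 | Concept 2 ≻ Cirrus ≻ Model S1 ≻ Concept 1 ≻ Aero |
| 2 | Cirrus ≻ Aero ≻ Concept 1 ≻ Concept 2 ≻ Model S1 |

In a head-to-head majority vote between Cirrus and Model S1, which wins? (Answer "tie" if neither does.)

Ballots ranking Cirrus above Model S1: 2 + 3 + 2 = 7.
Ballots ranking Model S1 above Cirrus: 9 − 7 = 2.
Cirrus wins the head-to-head 7–2.

Cirrus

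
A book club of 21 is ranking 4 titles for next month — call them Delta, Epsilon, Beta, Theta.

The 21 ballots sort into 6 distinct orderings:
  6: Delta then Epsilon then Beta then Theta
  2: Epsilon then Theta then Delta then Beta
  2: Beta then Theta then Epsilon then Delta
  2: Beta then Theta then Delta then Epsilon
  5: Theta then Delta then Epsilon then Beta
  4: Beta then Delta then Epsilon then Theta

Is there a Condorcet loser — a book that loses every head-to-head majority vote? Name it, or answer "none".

none

Pairwise majorities:
Delta vs Epsilon: Delta, 17–4.
Delta vs Beta: Delta wins 13–8.
Delta–Theta: Theta 11–10.
Epsilon vs Beta: 6+2+5 = 13 for Epsilon, 8 for Beta — Epsilon by 13–8.
Epsilon vs Theta: Epsilon preferred on 6+2+4 = 12 ballots; Epsilon wins 12–9.
Beta vs Theta: Beta, 14–7.
No book is winless: Delta beats Epsilon; Epsilon beats Beta; Beta beats Theta; Theta beats Delta. There is no Condorcet loser.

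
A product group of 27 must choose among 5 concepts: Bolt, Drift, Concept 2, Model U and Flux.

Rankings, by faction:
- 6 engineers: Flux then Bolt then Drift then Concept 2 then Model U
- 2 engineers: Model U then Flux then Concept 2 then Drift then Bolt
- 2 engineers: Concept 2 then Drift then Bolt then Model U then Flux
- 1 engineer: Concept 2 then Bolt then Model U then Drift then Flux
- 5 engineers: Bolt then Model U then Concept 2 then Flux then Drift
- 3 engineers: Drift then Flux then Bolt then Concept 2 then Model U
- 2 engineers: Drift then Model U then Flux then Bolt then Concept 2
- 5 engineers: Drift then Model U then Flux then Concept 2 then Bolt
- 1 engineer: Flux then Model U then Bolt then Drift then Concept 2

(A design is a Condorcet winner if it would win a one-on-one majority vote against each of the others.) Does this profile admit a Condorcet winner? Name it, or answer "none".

none

Check each pair by majority over 27 ballots:
Bolt vs Drift: 6+1+5+1 = 13 for Bolt, 14 for Drift — Drift by 14–13.
Bolt vs Concept 2: Bolt preferred on 6+5+3+2+1 = 17 ballots; Bolt wins 17–10.
Bolt vs Model U: Bolt is ranked higher on 6+2+1+5+3 = 17 ballots, Model U on 10. Bolt wins 17–10.
Bolt vs Flux: Bolt is ranked higher on 2+1+5 = 8 ballots, Flux on 19. Flux wins 19–8.
Drift vs Concept 2: 6+3+2+5+1 = 17 for Drift, 10 for Concept 2 — Drift by 17–10.
Drift vs Model U: Drift is ranked higher on 6+2+3+2+5 = 18 ballots, Model U on 9. Drift wins 18–9.
Drift vs Flux: Drift is ranked higher on 2+1+3+2+5 = 13 ballots, Flux on 14. Flux wins 14–13.
Concept 2 vs Model U: Model U, 15–12.
Concept 2–Flux: Flux 19–8.
Model U vs Flux: 17 to 10, Model U.
Each design drops at least one matchup (Bolt loses to Drift; Drift loses to Flux; Concept 2 loses to Bolt; Model U loses to Bolt; Flux loses to Model U); the cycle Bolt → Model U → Flux → Bolt rules out a Condorcet winner.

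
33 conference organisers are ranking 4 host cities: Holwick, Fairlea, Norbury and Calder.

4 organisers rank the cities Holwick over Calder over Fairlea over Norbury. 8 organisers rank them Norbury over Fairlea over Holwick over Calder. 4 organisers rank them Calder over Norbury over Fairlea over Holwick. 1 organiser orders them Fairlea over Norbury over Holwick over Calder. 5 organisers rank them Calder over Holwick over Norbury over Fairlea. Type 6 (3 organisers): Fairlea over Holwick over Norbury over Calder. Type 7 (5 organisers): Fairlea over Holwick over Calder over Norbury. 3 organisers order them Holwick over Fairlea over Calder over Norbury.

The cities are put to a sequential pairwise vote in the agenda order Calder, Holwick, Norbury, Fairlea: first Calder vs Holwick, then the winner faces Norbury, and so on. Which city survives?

Round 1: Calder vs Holwick — 9–24, Holwick advances.
Round 2: Holwick vs Norbury — 20–13, Holwick advances.
Round 3: Holwick vs Fairlea — 12–21, Fairlea advances.
Fairlea survives the agenda.

Fairlea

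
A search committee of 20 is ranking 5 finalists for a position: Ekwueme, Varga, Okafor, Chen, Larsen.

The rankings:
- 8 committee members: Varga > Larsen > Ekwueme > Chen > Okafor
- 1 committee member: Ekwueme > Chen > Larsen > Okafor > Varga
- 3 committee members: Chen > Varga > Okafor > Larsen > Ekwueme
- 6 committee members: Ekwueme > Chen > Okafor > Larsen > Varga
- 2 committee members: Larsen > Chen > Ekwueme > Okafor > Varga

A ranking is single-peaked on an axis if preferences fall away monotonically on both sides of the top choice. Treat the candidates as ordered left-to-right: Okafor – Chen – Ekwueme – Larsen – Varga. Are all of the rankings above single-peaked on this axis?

Axis positions: Okafor=1, Chen=2, Ekwueme=3, Larsen=4, Varga=5.
Faction 1 (peak Varga at position 5): ranking walks positions 5-4-3-2-1, expanding outward from the peak — single-peaked.
Faction 2 (peak Ekwueme at position 3): ranking walks positions 3-2-4-1-5, expanding outward from the peak — single-peaked.
Faction 3: ranking walks positions 2-5-1-4-3; Varga is ranked above Ekwueme even though Ekwueme lies between Varga and the peak Chen on the axis — preferences dip and rise again. Not single-peaked.
Faction 4 (peak Ekwueme at position 3): ranking walks positions 3-2-1-4-5, expanding outward from the peak — single-peaked.
Faction 5: ranking walks positions 4-2-3-1-5; Chen is ranked above Ekwueme even though Ekwueme lies between Chen and the peak Larsen on the axis — preferences dip and rise again. Not single-peaked.
Faction 3 violates single-peakedness, so the profile is not single-peaked on this axis.

no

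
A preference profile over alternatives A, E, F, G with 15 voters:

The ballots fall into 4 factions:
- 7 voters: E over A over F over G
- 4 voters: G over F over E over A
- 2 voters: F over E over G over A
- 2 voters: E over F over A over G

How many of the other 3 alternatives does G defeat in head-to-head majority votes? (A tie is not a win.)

G against each rival (15 voters):
G vs A: A wins 9–6.
G vs E: 4 for G, 11 for E — E by 11–4.
G vs F: 4 to 11, F.
G beats no one; loses to A, E, F — 0 pairwise wins.

0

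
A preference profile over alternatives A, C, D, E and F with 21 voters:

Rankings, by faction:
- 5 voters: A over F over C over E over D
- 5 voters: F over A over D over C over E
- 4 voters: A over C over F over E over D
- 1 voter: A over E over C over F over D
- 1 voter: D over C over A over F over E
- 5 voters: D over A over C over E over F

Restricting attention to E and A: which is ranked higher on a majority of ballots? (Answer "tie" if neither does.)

A

No ballot ranks E above A: 0.
Ballots ranking A above E: 21 − 0 = 21.
A wins the head-to-head 21–0.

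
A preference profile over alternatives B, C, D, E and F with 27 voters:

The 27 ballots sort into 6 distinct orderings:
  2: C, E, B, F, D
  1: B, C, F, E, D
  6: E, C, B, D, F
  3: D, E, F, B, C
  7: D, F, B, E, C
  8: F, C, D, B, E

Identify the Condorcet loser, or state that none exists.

Pairwise majorities:
B vs C: 1+3+7 = 11 for B, 16 for C — C by 16–11.
B–D: D 18–9.
B vs E: B wins 16–11.
B vs F: F wins 18–9.
C–D: C 17–10.
C vs E: C preferred on 2+1+8 = 11 ballots; E wins 16–11.
C vs F: 9 to 18, F.
D vs E: D preferred on 3+7+8 = 18 ballots; D wins 18–9.
D vs F: D, 16–11.
E vs F: F wins 16–11.
Each alternative has at least one pairwise win (B beats E; C beats B; D beats B; E beats C; F beats B) — no Condorcet loser.

none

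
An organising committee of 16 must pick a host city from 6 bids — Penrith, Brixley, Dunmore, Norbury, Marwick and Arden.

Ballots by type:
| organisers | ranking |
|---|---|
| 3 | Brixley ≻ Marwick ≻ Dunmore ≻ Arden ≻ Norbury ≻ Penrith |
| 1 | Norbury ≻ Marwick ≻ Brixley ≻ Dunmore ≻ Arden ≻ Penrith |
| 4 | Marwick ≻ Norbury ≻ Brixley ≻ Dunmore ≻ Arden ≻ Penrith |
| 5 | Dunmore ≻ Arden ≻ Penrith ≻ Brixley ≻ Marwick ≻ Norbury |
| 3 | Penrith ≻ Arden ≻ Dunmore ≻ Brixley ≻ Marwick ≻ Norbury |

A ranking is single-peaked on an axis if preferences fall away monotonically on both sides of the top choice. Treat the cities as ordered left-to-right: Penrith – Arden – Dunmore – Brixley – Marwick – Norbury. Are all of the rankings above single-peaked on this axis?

Axis positions: Penrith=1, Arden=2, Dunmore=3, Brixley=4, Marwick=5, Norbury=6.
Type 1 (peak Brixley at position 4): ranking walks positions 4-5-3-2-6-1, expanding outward from the peak — single-peaked.
Type 2 (peak Norbury at position 6): ranking walks positions 6-5-4-3-2-1, expanding outward from the peak — single-peaked.
Type 3 (peak Marwick at position 5): ranking walks positions 5-6-4-3-2-1, expanding outward from the peak — single-peaked.
Type 4 (peak Dunmore at position 3): ranking walks positions 3-2-1-4-5-6, expanding outward from the peak — single-peaked.
Type 5 (peak Penrith at position 1): ranking walks positions 1-2-3-4-5-6, expanding outward from the peak — single-peaked.
Every ranking is single-peaked on this axis.

yes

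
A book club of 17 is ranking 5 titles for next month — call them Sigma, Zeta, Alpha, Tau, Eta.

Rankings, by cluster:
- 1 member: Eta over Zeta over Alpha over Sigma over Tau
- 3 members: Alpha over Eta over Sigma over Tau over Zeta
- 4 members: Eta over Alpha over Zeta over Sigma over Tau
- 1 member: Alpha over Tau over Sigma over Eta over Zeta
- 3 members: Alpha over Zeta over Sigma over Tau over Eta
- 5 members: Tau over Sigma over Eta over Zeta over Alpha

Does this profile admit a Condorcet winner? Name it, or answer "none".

none

Pairwise majorities:
Sigma vs Zeta: Sigma is ranked higher on 3+1+5 = 9 ballots, Zeta on 8. Sigma wins 9–8.
Sigma vs Alpha: Sigma is ranked higher on 5 ballots, Alpha on 12. Alpha wins 12–5.
Sigma vs Tau: Sigma is ranked higher on 1+3+4+3 = 11 ballots, Tau on 6. Sigma wins 11–6.
Sigma vs Eta: Sigma is ranked higher on 1+3+5 = 9 ballots, Eta on 8. Sigma wins 9–8.
Zeta vs Alpha: Zeta is ranked higher on 1+5 = 6 ballots, Alpha on 11. Alpha wins 11–6.
Zeta vs Tau: 1+4+3 = 8 for Zeta, 9 for Tau — Tau by 9–8.
Zeta vs Eta: 3 for Zeta, 14 for Eta — Eta by 14–3.
Alpha vs Tau: 1+3+4+1+3 = 12 for Alpha, 5 for Tau — Alpha by 12–5.
Alpha vs Eta: 3+1+3 = 7 for Alpha, 10 for Eta — Eta by 10–7.
Tau vs Eta: Tau is ranked higher on 1+3+5 = 9 ballots, Eta on 8. Tau wins 9–8.
No book is unbeaten: Sigma loses to Alpha; Zeta loses to Sigma; Alpha loses to Eta; Tau loses to Sigma; Eta loses to Sigma. In particular Sigma > Eta > Alpha > Sigma is a majority cycle — no Condorcet winner exists.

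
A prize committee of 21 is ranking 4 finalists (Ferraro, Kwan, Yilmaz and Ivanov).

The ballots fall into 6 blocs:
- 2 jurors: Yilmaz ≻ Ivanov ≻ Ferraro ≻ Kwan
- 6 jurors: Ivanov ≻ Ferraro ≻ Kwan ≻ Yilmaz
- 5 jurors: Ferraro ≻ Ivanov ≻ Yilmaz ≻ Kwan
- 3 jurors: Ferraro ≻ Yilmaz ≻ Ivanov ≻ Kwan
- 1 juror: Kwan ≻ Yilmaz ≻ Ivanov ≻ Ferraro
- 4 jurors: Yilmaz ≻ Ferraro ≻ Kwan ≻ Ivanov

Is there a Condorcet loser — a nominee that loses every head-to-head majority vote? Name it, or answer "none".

Kwan

Head-to-head results (21 jurors):
Ferraro vs Kwan: 2+6+5+3+4 = 20 for Ferraro, 1 for Kwan — Ferraro by 20–1.
Ferraro–Yilmaz: Ferraro 14–7.
Ferraro vs Ivanov: 12 to 9, Ferraro.
Kwan vs Yilmaz: Kwan preferred on 6+1 = 7 ballots; Yilmaz wins 14–7.
Kwan vs Ivanov: 5 to 16, Ivanov.
Yilmaz vs Ivanov: Ivanov, 11–10.
Kwan loses to every other nominee — it is the Condorcet loser.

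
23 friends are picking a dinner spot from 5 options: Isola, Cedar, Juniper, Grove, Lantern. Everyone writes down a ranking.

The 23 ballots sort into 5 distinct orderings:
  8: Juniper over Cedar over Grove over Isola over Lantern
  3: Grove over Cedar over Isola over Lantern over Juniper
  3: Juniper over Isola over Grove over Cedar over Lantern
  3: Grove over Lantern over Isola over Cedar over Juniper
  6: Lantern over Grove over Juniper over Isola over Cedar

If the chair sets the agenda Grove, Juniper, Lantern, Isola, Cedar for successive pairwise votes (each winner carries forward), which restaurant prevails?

Grove

Round 1: Grove vs Juniper — 12–11, Grove advances.
Round 2: Grove vs Lantern — 17–6, Grove advances.
Round 3: Grove vs Isola — 20–3, Grove advances.
Round 4: Grove vs Cedar — 15–8, Grove advances.
The agenda winner is Grove.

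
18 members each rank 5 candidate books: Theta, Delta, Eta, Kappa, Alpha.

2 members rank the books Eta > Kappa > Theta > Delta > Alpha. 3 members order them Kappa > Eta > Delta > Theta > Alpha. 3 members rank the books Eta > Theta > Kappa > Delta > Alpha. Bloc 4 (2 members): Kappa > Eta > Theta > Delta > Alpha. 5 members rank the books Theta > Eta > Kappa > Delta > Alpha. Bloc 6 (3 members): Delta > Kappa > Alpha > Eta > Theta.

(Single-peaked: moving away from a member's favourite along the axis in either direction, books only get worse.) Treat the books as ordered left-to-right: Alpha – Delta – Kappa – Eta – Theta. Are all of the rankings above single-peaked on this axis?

Axis positions: Alpha=1, Delta=2, Kappa=3, Eta=4, Theta=5.
Bloc 1 (peak Eta at position 4): ranking walks positions 4-3-5-2-1, expanding outward from the peak — single-peaked.
Bloc 2 (peak Kappa at position 3): ranking walks positions 3-4-2-5-1, expanding outward from the peak — single-peaked.
Bloc 3 (peak Eta at position 4): ranking walks positions 4-5-3-2-1, expanding outward from the peak — single-peaked.
Bloc 4 (peak Kappa at position 3): ranking walks positions 3-4-5-2-1, expanding outward from the peak — single-peaked.
Bloc 5 (peak Theta at position 5): ranking walks positions 5-4-3-2-1, expanding outward from the peak — single-peaked.
Bloc 6 (peak Delta at position 2): ranking walks positions 2-3-1-4-5, expanding outward from the peak — single-peaked.
Every ranking is single-peaked on this axis.

yes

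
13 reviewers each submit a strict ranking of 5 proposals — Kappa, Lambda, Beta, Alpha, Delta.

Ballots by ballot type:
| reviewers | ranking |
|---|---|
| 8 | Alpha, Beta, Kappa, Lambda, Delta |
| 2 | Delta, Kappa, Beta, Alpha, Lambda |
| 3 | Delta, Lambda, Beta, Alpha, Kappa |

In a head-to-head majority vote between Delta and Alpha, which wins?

Alpha

Ballots ranking Delta above Alpha: 2 + 3 = 5.
Ballots ranking Alpha above Delta: 13 − 5 = 8.
Alpha wins the head-to-head 8–5.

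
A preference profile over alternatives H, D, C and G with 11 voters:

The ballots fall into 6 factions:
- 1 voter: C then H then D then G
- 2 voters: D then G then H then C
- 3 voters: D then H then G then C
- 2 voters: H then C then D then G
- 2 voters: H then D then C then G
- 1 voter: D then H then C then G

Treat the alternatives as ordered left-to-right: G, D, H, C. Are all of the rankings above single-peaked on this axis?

Axis positions: G=1, D=2, H=3, C=4.
Faction 1 (peak C at position 4): ranking walks positions 4-3-2-1, expanding outward from the peak — single-peaked.
Faction 2 (peak D at position 2): ranking walks positions 2-1-3-4, expanding outward from the peak — single-peaked.
Faction 3 (peak D at position 2): ranking walks positions 2-3-1-4, expanding outward from the peak — single-peaked.
Faction 4 (peak H at position 3): ranking walks positions 3-4-2-1, expanding outward from the peak — single-peaked.
Faction 5 (peak H at position 3): ranking walks positions 3-2-4-1, expanding outward from the peak — single-peaked.
Faction 6 (peak D at position 2): ranking walks positions 2-3-4-1, expanding outward from the peak — single-peaked.
Every ranking is single-peaked on this axis.

yes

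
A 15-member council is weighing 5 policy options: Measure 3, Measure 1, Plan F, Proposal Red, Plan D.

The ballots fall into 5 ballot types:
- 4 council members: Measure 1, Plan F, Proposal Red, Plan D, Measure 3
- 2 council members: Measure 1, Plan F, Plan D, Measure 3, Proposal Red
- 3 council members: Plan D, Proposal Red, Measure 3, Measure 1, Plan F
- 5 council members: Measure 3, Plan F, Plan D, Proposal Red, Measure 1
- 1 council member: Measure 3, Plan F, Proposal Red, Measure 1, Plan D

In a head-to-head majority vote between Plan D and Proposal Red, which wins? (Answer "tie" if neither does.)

Ballots ranking Plan D above Proposal Red: 2 + 3 + 5 = 10.
Ballots ranking Proposal Red above Plan D: 15 − 10 = 5.
Plan D wins the head-to-head 10–5.

Plan D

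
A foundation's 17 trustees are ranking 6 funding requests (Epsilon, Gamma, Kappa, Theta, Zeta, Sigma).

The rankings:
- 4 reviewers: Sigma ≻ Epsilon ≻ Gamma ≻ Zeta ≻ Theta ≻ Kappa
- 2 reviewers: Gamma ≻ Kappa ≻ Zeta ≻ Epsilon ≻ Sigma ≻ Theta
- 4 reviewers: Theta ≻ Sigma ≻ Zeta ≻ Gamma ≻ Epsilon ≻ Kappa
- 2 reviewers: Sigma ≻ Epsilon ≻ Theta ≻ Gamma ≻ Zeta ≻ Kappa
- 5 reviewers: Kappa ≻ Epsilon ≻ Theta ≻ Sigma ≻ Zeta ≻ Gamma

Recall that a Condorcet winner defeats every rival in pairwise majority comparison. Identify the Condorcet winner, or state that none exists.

Head-to-head results (17 reviewers):
Epsilon vs Gamma: Epsilon wins 11–6.
Epsilon–Kappa: Epsilon 10–7.
Epsilon vs Theta: Epsilon preferred on 4+2+2+5 = 13 ballots; Epsilon wins 13–4.
Epsilon vs Zeta: Epsilon, 11–6.
Epsilon vs Sigma: 2+5 = 7 for Epsilon, 10 for Sigma — Sigma by 10–7.
Gamma vs Kappa: Gamma, 12–5.
Gamma vs Theta: Theta wins 11–6.
Gamma vs Zeta: Zeta, 9–8.
Gamma vs Sigma: Sigma, 15–2.
Kappa vs Theta: 7 to 10, Theta.
Kappa vs Zeta: Zeta wins 10–7.
Kappa vs Sigma: Sigma wins 10–7.
Theta vs Zeta: Theta is ranked higher on 4+2+5 = 11 ballots, Zeta on 6. Theta wins 11–6.
Theta–Sigma: Theta 9–8.
Zeta vs Sigma: Sigma wins 15–2.
No project is unbeaten: Epsilon loses to Sigma; Gamma loses to Epsilon; Kappa loses to Epsilon; Theta loses to Epsilon; Zeta loses to Epsilon; Sigma loses to Theta. In particular Epsilon beats Theta beats Sigma beats Epsilon is a majority cycle — no Condorcet winner exists.

none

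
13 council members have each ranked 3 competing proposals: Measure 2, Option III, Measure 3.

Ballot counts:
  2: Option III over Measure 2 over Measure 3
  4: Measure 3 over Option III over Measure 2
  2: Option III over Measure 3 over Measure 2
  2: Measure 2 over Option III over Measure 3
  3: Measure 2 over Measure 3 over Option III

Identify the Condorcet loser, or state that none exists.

Pairwise majorities:
Measure 2 vs Option III: Option III wins 8–5.
Measure 2 vs Measure 3: Measure 2, 7–6.
Option III–Measure 3: Measure 3 7–6.
Every option wins at least one matchup (Measure 2 beats Measure 3; Option III beats Measure 2; Measure 3 beats Option III), so there is no Condorcet loser.

none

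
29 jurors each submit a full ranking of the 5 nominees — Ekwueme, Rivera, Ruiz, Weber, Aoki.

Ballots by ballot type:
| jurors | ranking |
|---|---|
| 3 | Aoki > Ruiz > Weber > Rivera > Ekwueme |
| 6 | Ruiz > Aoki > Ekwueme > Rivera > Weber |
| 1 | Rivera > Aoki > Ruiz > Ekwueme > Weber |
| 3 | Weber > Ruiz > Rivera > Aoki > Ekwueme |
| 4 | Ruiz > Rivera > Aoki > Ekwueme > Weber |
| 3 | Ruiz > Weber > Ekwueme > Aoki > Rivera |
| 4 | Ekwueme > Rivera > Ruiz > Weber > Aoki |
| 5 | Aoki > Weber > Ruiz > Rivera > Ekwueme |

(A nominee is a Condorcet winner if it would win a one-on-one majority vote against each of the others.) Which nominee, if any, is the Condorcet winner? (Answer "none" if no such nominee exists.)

Ruiz

Check each pair by majority over 29 ballots:
Ekwueme vs Rivera: 6+3+4 = 13 for Ekwueme, 16 for Rivera — Rivera by 16–13.
Ekwueme–Ruiz: Ruiz 25–4.
Ekwueme vs Weber: Ekwueme wins 15–14.
Ekwueme vs Aoki: Aoki, 22–7.
Rivera vs Ruiz: 5 to 24, Ruiz.
Rivera vs Weber: Rivera is ranked higher on 6+1+4+4 = 15 ballots, Weber on 14. Rivera wins 15–14.
Rivera vs Aoki: 12 to 17, Aoki.
Ruiz vs Weber: 3+6+1+4+3+4 = 21 for Ruiz, 8 for Weber — Ruiz by 21–8.
Ruiz vs Aoki: Ruiz wins 20–9.
Weber vs Aoki: 10 to 19, Aoki.
Ruiz defeats every rival head-to-head and is the Condorcet winner.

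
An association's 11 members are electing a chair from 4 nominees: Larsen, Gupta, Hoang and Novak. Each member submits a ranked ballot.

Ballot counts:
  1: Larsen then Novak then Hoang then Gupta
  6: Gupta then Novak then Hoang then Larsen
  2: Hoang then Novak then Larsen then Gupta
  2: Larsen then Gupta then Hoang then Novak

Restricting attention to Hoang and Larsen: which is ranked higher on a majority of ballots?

Ballots ranking Hoang above Larsen: 6 + 2 = 8.
Ballots ranking Larsen above Hoang: 11 − 8 = 3.
Hoang wins the head-to-head 8–3.

Hoang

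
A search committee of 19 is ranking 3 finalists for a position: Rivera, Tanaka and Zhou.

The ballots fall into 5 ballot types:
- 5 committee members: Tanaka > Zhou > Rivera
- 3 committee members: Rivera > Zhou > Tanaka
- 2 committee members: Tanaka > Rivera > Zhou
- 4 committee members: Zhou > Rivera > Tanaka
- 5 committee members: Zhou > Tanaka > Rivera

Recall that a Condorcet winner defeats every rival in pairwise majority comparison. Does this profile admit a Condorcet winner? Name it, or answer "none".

Pairwise majorities:
Rivera–Tanaka: Tanaka 12–7.
Rivera–Zhou: Zhou 14–5.
Tanaka vs Zhou: Zhou wins 12–7.
Zhou defeats every rival head-to-head and is the Condorcet winner.

Zhou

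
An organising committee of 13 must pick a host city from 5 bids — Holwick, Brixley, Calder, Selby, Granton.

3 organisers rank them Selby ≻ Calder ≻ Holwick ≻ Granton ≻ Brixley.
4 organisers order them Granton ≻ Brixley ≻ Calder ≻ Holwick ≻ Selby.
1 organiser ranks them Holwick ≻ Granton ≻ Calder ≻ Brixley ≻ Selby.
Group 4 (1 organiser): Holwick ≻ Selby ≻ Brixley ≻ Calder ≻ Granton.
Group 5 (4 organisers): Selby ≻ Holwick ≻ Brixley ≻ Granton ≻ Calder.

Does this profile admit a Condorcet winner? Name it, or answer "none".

Selby

Head-to-head results (13 organisers):
Holwick vs Brixley: Holwick, 9–4.
Holwick–Calder: Calder 7–6.
Holwick vs Selby: Selby, 7–6.
Holwick vs Granton: Holwick wins 9–4.
Brixley vs Calder: Brixley, 9–4.
Brixley vs Selby: Selby wins 8–5.
Brixley–Granton: Granton 8–5.
Calder vs Selby: Selby wins 8–5.
Calder vs Granton: Granton, 9–4.
Selby vs Granton: Selby wins 8–5.
Selby defeats every rival head-to-head and is the Condorcet winner.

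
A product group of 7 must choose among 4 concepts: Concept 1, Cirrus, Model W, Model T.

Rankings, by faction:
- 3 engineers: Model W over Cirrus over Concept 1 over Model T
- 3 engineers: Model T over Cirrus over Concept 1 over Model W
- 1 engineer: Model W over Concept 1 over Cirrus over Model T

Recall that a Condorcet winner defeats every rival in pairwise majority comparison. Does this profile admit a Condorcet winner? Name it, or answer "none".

Pairwise majorities:
Concept 1 vs Cirrus: Concept 1 preferred on 1 ballot; Cirrus wins 6–1.
Concept 1 vs Model W: Concept 1 preferred on 3 ballots; Model W wins 4–3.
Concept 1 vs Model T: 4 to 3, Concept 1.
Cirrus vs Model W: Cirrus preferred on 3 ballots; Model W wins 4–3.
Cirrus vs Model T: 3+1 = 4 for Cirrus, 3 for Model T — Cirrus by 4–3.
Model W vs Model T: Model W is ranked higher on 3+1 = 4 ballots, Model T on 3. Model W wins 4–3.
Model W beats each of Concept 1, Cirrus, Model T — Model W is the Condorcet winner.

Model W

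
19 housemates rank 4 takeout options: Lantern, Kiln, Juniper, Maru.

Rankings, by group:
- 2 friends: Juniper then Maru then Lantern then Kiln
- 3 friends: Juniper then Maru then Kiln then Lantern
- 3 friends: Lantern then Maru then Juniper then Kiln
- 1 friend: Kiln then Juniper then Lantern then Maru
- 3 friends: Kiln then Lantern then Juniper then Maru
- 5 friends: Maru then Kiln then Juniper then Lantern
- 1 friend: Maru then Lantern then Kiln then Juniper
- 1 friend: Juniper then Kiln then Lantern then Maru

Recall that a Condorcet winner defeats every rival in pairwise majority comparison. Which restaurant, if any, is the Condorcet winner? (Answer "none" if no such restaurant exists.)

none

Check each pair by majority over 19 ballots:
Lantern vs Kiln: Kiln, 13–6.
Lantern vs Juniper: Juniper, 12–7.
Lantern vs Maru: Maru wins 11–8.
Kiln vs Juniper: Kiln wins 10–9.
Kiln–Maru: Maru 14–5.
Juniper vs Maru: Juniper, 10–9.
No restaurant is unbeaten: Lantern loses to Kiln; Kiln loses to Maru; Juniper loses to Kiln; Maru loses to Juniper. In particular Kiln beats Juniper beats Maru beats Kiln is a majority cycle — no Condorcet winner exists.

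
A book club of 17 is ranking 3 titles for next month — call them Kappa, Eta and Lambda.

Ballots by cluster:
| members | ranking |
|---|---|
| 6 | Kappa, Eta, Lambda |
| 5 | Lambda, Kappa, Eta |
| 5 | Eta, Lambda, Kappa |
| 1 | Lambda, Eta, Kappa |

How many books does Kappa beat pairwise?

Kappa against each rival (17 members):
Kappa vs Eta: 11 to 6, Kappa.
Kappa vs Lambda: Lambda wins 11–6.
Kappa beats Eta; loses to Lambda — 1 pairwise win.

1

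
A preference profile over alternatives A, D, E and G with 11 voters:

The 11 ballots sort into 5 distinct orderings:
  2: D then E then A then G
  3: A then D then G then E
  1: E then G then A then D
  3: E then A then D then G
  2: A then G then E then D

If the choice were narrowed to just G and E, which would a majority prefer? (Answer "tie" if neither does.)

Ballots ranking G above E: 3 + 2 = 5.
Ballots ranking E above G: 11 − 5 = 6.
E wins the head-to-head 6–5.

E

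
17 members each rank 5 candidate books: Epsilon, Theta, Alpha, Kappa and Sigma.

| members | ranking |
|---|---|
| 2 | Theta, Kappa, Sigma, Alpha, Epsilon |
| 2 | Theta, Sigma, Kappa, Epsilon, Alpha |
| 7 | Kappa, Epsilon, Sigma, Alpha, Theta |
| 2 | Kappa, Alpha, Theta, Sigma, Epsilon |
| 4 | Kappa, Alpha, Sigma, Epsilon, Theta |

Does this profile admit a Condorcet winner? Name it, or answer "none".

Kappa

Head-to-head results (17 members):
Epsilon–Theta: Epsilon 11–6.
Epsilon vs Alpha: Epsilon, 9–8.
Epsilon–Kappa: Kappa 17–0.
Epsilon vs Sigma: Sigma wins 10–7.
Theta–Alpha: Alpha 13–4.
Theta vs Kappa: Kappa wins 13–4.
Theta vs Sigma: Sigma wins 11–6.
Alpha vs Kappa: Kappa, 17–0.
Alpha vs Sigma: Sigma, 11–6.
Kappa–Sigma: Kappa 15–2.
Kappa beats each of Epsilon, Theta, Alpha, Sigma — Kappa is the Condorcet winner.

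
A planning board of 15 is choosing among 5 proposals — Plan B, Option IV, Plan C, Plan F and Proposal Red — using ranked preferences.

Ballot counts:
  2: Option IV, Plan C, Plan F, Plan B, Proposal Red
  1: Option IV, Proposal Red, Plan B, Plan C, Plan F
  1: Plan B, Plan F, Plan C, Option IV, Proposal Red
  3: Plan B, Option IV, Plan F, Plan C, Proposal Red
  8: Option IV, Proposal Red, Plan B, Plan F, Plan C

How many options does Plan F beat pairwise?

1

Plan F against each rival (15 council members):
Plan F vs Plan B: 2 to 13, Plan B.
Plan F–Option IV: Option IV 14–1.
Plan F vs Plan C: Plan F preferred on 1+3+8 = 12 ballots; Plan F wins 12–3.
Plan F vs Proposal Red: Proposal Red, 9–6.
Plan F beats Plan C; loses to Plan B, Option IV, Proposal Red — 1 pairwise win.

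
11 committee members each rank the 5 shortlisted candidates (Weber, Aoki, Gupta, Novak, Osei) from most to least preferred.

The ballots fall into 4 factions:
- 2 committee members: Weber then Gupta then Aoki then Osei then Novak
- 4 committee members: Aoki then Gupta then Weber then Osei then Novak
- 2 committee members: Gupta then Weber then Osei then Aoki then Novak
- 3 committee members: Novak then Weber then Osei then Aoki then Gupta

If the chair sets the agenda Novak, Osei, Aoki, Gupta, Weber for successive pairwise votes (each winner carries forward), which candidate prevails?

Round 1: Novak vs Osei — 3–8, Osei advances.
Round 2: Osei vs Aoki — 5–6, Aoki advances.
Round 3: Aoki vs Gupta — 7–4, Aoki advances.
Round 4: Aoki vs Weber — 4–7, Weber advances.
Weber survives the agenda.

Weber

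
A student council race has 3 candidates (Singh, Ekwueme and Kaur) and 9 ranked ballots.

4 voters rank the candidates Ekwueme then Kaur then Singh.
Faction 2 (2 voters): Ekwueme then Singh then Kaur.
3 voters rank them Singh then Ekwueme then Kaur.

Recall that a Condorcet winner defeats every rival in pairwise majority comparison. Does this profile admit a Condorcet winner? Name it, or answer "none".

Ekwueme

Check each pair by majority over 9 ballots:
Singh vs Ekwueme: Ekwueme, 6–3.
Singh vs Kaur: 2+3 = 5 for Singh, 4 for Kaur — Singh by 5–4.
Ekwueme vs Kaur: 9 to 0, Ekwueme.
Ekwueme defeats every rival head-to-head and is the Condorcet winner.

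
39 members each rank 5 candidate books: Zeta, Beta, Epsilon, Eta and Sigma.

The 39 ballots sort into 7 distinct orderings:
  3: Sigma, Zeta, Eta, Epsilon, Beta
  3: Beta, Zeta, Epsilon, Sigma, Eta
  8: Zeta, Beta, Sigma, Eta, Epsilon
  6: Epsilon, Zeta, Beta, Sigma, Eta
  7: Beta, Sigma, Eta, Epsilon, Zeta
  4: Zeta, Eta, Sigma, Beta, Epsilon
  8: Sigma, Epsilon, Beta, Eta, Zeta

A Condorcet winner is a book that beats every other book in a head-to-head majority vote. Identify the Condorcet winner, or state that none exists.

none

Check each pair by majority over 39 ballots:
Zeta vs Beta: 21 to 18, Zeta.
Zeta vs Epsilon: 3+3+8+4 = 18 for Zeta, 21 for Epsilon — Epsilon by 21–18.
Zeta vs Eta: Zeta preferred on 3+3+8+6+4 = 24 ballots; Zeta wins 24–15.
Zeta vs Sigma: Zeta preferred on 3+8+6+4 = 21 ballots; Zeta wins 21–18.
Beta vs Epsilon: 22 to 17, Beta.
Beta vs Eta: Beta is ranked higher on 3+8+6+7+8 = 32 ballots, Eta on 7. Beta wins 32–7.
Beta vs Sigma: Beta preferred on 3+8+6+7 = 24 ballots; Beta wins 24–15.
Epsilon vs Eta: Epsilon is ranked higher on 3+6+8 = 17 ballots, Eta on 22. Eta wins 22–17.
Epsilon vs Sigma: 9 to 30, Sigma.
Eta vs Sigma: 4 for Eta, 35 for Sigma — Sigma by 35–4.
No book is unbeaten: Zeta loses to Epsilon; Beta loses to Zeta; Epsilon loses to Beta; Eta loses to Zeta; Sigma loses to Zeta. In particular Zeta beats Beta beats Epsilon beats Zeta is a majority cycle — no Condorcet winner exists.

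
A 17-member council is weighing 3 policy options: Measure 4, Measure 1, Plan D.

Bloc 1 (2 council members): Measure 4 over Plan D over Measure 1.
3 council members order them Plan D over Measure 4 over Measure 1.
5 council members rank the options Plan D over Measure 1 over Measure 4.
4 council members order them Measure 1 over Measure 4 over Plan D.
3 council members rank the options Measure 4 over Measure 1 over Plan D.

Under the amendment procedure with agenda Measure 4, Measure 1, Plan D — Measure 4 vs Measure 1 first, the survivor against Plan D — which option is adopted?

Round 1: Measure 4 vs Measure 1 — 8–9, Measure 1 advances.
Round 2: Measure 1 vs Plan D — 7–10, Plan D advances.
Plan D survives the agenda.

Plan D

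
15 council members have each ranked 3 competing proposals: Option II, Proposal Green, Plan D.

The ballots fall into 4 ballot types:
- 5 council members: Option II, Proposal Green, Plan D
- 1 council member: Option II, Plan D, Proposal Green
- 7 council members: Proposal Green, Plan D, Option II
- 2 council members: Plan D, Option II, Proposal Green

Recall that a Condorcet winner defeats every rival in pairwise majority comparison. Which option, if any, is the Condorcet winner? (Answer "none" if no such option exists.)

none

Check each pair by majority over 15 ballots:
Option II vs Proposal Green: Option II wins 8–7.
Option II vs Plan D: Plan D wins 9–6.
Proposal Green–Plan D: Proposal Green 12–3.
No option is unbeaten: Option II loses to Plan D; Proposal Green loses to Option II; Plan D loses to Proposal Green. In particular Option II beats Proposal Green beats Plan D beats Option II is a majority cycle — no Condorcet winner exists.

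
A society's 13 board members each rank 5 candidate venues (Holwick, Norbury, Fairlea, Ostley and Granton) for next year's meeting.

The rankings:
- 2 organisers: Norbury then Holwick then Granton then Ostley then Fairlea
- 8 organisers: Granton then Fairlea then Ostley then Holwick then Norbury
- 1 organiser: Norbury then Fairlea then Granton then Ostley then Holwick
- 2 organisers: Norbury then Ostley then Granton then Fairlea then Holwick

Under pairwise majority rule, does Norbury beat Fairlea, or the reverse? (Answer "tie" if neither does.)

Ballots ranking Norbury above Fairlea: 2 + 1 + 2 = 5.
Ballots ranking Fairlea above Norbury: 13 − 5 = 8.
Fairlea wins the head-to-head 8–5.

Fairlea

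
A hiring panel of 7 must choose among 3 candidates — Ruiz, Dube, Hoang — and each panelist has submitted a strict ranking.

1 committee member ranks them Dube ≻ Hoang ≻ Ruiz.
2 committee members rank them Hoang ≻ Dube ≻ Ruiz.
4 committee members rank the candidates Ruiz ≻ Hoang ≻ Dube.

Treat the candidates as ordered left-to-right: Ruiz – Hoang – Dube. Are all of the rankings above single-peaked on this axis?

yes

Axis positions: Ruiz=1, Hoang=2, Dube=3.
Type 1 (peak Dube at position 3): ranking walks positions 3-2-1, expanding outward from the peak — single-peaked.
Type 2 (peak Hoang at position 2): ranking walks positions 2-3-1, expanding outward from the peak — single-peaked.
Type 3 (peak Ruiz at position 1): ranking walks positions 1-2-3, expanding outward from the peak — single-peaked.
Every ranking is single-peaked on this axis.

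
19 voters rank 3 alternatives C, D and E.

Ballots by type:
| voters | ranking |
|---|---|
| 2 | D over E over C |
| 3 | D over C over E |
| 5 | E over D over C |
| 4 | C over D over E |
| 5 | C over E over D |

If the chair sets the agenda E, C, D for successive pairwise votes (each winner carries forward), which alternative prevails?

Round 1: E vs C — 7–12, C advances.
Round 2: C vs D — 9–10, D advances.
The agenda winner is D.

D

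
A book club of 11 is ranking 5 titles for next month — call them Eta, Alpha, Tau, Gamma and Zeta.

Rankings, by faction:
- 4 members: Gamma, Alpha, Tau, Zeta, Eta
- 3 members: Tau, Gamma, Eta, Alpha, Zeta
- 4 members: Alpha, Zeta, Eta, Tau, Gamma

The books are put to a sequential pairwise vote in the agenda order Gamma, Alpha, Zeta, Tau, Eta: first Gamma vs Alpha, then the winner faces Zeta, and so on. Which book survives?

Round 1: Gamma vs Alpha — 7–4, Gamma advances.
Round 2: Gamma vs Zeta — 7–4, Gamma advances.
Round 3: Gamma vs Tau — 4–7, Tau advances.
Round 4: Tau vs Eta — 7–4, Tau advances.
Tau survives the agenda.

Tau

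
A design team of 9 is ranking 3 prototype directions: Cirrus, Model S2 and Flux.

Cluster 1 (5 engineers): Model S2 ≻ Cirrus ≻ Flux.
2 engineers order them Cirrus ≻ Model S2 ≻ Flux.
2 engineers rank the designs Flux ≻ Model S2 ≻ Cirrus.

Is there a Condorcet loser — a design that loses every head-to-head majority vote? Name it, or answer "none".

Flux

Head-to-head results (9 engineers):
Cirrus vs Model S2: Cirrus preferred on 2 ballots; Model S2 wins 7–2.
Cirrus vs Flux: 5+2 = 7 for Cirrus, 2 for Flux — Cirrus by 7–2.
Model S2 vs Flux: Model S2, 7–2.
Flux is beaten in every head-to-head and is the Condorcet loser.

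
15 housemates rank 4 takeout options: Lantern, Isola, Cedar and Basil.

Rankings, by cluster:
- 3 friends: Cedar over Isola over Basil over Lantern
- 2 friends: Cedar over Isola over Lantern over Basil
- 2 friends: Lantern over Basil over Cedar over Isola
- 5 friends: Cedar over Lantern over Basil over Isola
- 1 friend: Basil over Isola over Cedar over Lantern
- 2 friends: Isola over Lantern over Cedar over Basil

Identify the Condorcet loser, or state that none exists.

Head-to-head results (15 friends):
Lantern vs Isola: 7 to 8, Isola.
Lantern vs Cedar: Cedar wins 11–4.
Lantern–Basil: Lantern 11–4.
Isola vs Cedar: 3 to 12, Cedar.
Isola vs Basil: 7 to 8, Basil.
Cedar vs Basil: Cedar, 12–3.
Each restaurant has at least one pairwise win (Lantern beats Basil; Isola beats Lantern; Cedar beats Lantern; Basil beats Isola) — no Condorcet loser.

none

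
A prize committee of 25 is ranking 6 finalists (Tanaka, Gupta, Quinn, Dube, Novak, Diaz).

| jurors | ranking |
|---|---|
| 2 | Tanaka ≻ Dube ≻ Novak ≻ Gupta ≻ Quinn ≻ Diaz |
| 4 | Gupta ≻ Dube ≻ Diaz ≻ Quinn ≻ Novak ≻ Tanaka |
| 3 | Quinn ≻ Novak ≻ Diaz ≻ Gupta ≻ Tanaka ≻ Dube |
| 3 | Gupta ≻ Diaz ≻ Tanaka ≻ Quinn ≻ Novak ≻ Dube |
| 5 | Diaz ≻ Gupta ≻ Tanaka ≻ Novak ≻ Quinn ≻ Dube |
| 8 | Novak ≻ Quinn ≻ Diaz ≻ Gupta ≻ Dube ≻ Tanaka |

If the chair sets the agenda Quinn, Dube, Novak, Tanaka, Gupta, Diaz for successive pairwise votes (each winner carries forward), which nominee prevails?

Novak

Round 1: Quinn vs Dube — 19–6, Quinn advances.
Round 2: Quinn vs Novak — 10–15, Novak advances.
Round 3: Novak vs Tanaka — 15–10, Novak advances.
Round 4: Novak vs Gupta — 13–12, Novak advances.
Round 5: Novak vs Diaz — 13–12, Novak advances.
The agenda winner is Novak.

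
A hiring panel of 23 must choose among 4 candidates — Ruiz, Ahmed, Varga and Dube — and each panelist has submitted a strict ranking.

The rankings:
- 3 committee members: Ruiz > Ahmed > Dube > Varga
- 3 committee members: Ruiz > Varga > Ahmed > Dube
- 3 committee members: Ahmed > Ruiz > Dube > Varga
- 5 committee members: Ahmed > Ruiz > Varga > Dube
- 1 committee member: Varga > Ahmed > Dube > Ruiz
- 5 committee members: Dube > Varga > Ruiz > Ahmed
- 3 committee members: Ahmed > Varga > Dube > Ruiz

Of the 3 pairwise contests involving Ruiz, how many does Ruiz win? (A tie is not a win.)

2

Ruiz against each rival (23 committee members):
Ruiz vs Ahmed: Ahmed, 12–11.
Ruiz vs Varga: 14 to 9, Ruiz.
Ruiz vs Dube: 3+3+3+5 = 14 for Ruiz, 9 for Dube — Ruiz by 14–9.
Ruiz beats Varga, Dube; loses to Ahmed — 2 pairwise wins.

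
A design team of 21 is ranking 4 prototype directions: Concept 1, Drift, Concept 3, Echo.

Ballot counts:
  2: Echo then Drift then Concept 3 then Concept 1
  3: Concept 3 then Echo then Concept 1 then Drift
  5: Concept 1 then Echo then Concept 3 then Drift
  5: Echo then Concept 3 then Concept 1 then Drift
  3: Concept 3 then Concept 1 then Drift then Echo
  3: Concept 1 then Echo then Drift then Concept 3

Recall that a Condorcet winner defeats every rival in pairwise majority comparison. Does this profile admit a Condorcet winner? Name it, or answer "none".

none

Head-to-head results (21 engineers):
Concept 1–Drift: Concept 1 19–2.
Concept 1 vs Concept 3: Concept 3, 13–8.
Concept 1 vs Echo: Concept 1 wins 11–10.
Drift vs Concept 3: Concept 3, 16–5.
Drift vs Echo: Echo, 18–3.
Concept 3–Echo: Echo 15–6.
No design is unbeaten: Concept 1 loses to Concept 3; Drift loses to Concept 1; Concept 3 loses to Echo; Echo loses to Concept 1. In particular Concept 1 > Echo > Concept 3 > Concept 1 is a majority cycle — no Condorcet winner exists.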